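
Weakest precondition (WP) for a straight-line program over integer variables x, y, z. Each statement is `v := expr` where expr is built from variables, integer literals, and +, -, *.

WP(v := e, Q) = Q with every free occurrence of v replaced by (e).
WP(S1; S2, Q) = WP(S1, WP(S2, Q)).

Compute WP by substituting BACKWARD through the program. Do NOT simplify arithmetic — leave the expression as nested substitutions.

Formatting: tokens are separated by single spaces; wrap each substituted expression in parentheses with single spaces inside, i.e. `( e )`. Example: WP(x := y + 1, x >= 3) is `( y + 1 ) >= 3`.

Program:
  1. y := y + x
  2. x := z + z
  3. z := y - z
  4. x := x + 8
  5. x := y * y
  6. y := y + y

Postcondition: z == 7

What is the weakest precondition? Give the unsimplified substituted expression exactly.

post: z == 7
stmt 6: y := y + y  -- replace 0 occurrence(s) of y with (y + y)
  => z == 7
stmt 5: x := y * y  -- replace 0 occurrence(s) of x with (y * y)
  => z == 7
stmt 4: x := x + 8  -- replace 0 occurrence(s) of x with (x + 8)
  => z == 7
stmt 3: z := y - z  -- replace 1 occurrence(s) of z with (y - z)
  => ( y - z ) == 7
stmt 2: x := z + z  -- replace 0 occurrence(s) of x with (z + z)
  => ( y - z ) == 7
stmt 1: y := y + x  -- replace 1 occurrence(s) of y with (y + x)
  => ( ( y + x ) - z ) == 7

Answer: ( ( y + x ) - z ) == 7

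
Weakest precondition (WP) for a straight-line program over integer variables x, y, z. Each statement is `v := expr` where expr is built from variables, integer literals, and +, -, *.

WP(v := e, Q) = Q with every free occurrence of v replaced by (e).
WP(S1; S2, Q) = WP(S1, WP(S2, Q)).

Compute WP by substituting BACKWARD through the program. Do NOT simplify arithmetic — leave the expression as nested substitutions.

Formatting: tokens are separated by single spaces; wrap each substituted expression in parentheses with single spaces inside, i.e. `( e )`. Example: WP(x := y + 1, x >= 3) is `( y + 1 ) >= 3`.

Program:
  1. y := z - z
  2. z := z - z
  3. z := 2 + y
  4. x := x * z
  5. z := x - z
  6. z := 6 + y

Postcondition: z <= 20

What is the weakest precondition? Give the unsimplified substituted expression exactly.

Answer: ( 6 + ( z - z ) ) <= 20

Derivation:
post: z <= 20
stmt 6: z := 6 + y  -- replace 1 occurrence(s) of z with (6 + y)
  => ( 6 + y ) <= 20
stmt 5: z := x - z  -- replace 0 occurrence(s) of z with (x - z)
  => ( 6 + y ) <= 20
stmt 4: x := x * z  -- replace 0 occurrence(s) of x with (x * z)
  => ( 6 + y ) <= 20
stmt 3: z := 2 + y  -- replace 0 occurrence(s) of z with (2 + y)
  => ( 6 + y ) <= 20
stmt 2: z := z - z  -- replace 0 occurrence(s) of z with (z - z)
  => ( 6 + y ) <= 20
stmt 1: y := z - z  -- replace 1 occurrence(s) of y with (z - z)
  => ( 6 + ( z - z ) ) <= 20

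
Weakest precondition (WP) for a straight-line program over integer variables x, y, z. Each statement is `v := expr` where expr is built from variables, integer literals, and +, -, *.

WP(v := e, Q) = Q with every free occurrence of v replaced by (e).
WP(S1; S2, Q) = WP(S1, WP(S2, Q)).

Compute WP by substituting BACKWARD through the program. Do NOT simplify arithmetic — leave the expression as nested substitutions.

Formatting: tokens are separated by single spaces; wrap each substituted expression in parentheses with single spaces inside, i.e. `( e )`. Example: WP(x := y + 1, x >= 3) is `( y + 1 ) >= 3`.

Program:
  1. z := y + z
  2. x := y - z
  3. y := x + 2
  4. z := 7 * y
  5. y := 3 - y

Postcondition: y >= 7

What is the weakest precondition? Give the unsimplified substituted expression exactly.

post: y >= 7
stmt 5: y := 3 - y  -- replace 1 occurrence(s) of y with (3 - y)
  => ( 3 - y ) >= 7
stmt 4: z := 7 * y  -- replace 0 occurrence(s) of z with (7 * y)
  => ( 3 - y ) >= 7
stmt 3: y := x + 2  -- replace 1 occurrence(s) of y with (x + 2)
  => ( 3 - ( x + 2 ) ) >= 7
stmt 2: x := y - z  -- replace 1 occurrence(s) of x with (y - z)
  => ( 3 - ( ( y - z ) + 2 ) ) >= 7
stmt 1: z := y + z  -- replace 1 occurrence(s) of z with (y + z)
  => ( 3 - ( ( y - ( y + z ) ) + 2 ) ) >= 7

Answer: ( 3 - ( ( y - ( y + z ) ) + 2 ) ) >= 7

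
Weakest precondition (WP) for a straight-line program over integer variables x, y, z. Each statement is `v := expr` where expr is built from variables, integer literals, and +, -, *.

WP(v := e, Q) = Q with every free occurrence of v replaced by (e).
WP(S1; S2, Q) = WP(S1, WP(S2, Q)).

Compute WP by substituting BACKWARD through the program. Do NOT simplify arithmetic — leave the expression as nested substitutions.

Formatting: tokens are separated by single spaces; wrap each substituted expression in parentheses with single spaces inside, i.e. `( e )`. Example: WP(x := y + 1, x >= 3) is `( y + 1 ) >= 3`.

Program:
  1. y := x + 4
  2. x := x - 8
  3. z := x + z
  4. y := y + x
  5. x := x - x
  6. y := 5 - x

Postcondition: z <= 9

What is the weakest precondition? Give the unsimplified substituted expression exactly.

Answer: ( ( x - 8 ) + z ) <= 9

Derivation:
post: z <= 9
stmt 6: y := 5 - x  -- replace 0 occurrence(s) of y with (5 - x)
  => z <= 9
stmt 5: x := x - x  -- replace 0 occurrence(s) of x with (x - x)
  => z <= 9
stmt 4: y := y + x  -- replace 0 occurrence(s) of y with (y + x)
  => z <= 9
stmt 3: z := x + z  -- replace 1 occurrence(s) of z with (x + z)
  => ( x + z ) <= 9
stmt 2: x := x - 8  -- replace 1 occurrence(s) of x with (x - 8)
  => ( ( x - 8 ) + z ) <= 9
stmt 1: y := x + 4  -- replace 0 occurrence(s) of y with (x + 4)
  => ( ( x - 8 ) + z ) <= 9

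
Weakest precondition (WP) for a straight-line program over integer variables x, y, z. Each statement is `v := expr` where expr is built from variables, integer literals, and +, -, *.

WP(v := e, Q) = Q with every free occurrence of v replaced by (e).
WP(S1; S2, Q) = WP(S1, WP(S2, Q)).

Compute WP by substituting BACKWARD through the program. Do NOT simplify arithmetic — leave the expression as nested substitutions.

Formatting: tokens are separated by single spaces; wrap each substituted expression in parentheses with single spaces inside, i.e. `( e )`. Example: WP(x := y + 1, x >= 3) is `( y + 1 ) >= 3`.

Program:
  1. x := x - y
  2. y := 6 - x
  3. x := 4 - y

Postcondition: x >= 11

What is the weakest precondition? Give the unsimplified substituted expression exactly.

post: x >= 11
stmt 3: x := 4 - y  -- replace 1 occurrence(s) of x with (4 - y)
  => ( 4 - y ) >= 11
stmt 2: y := 6 - x  -- replace 1 occurrence(s) of y with (6 - x)
  => ( 4 - ( 6 - x ) ) >= 11
stmt 1: x := x - y  -- replace 1 occurrence(s) of x with (x - y)
  => ( 4 - ( 6 - ( x - y ) ) ) >= 11

Answer: ( 4 - ( 6 - ( x - y ) ) ) >= 11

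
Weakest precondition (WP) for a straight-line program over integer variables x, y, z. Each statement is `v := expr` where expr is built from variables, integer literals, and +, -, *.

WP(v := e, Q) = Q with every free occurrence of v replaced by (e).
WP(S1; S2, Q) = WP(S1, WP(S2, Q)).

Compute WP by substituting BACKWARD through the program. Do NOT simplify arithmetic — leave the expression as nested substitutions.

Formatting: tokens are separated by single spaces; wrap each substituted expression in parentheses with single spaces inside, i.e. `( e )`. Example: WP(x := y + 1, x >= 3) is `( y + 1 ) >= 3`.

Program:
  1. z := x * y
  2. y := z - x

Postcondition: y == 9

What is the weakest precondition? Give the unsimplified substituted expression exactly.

post: y == 9
stmt 2: y := z - x  -- replace 1 occurrence(s) of y with (z - x)
  => ( z - x ) == 9
stmt 1: z := x * y  -- replace 1 occurrence(s) of z with (x * y)
  => ( ( x * y ) - x ) == 9

Answer: ( ( x * y ) - x ) == 9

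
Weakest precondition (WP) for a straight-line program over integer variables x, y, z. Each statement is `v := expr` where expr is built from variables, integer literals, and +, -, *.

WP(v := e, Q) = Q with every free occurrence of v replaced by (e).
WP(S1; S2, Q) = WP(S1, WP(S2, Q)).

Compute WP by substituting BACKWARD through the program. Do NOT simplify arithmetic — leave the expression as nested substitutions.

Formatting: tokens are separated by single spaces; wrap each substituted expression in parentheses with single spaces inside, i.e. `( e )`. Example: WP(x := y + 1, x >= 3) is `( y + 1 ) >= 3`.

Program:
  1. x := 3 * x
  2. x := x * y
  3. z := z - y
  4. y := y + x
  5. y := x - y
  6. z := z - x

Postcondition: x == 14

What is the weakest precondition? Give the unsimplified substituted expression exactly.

post: x == 14
stmt 6: z := z - x  -- replace 0 occurrence(s) of z with (z - x)
  => x == 14
stmt 5: y := x - y  -- replace 0 occurrence(s) of y with (x - y)
  => x == 14
stmt 4: y := y + x  -- replace 0 occurrence(s) of y with (y + x)
  => x == 14
stmt 3: z := z - y  -- replace 0 occurrence(s) of z with (z - y)
  => x == 14
stmt 2: x := x * y  -- replace 1 occurrence(s) of x with (x * y)
  => ( x * y ) == 14
stmt 1: x := 3 * x  -- replace 1 occurrence(s) of x with (3 * x)
  => ( ( 3 * x ) * y ) == 14

Answer: ( ( 3 * x ) * y ) == 14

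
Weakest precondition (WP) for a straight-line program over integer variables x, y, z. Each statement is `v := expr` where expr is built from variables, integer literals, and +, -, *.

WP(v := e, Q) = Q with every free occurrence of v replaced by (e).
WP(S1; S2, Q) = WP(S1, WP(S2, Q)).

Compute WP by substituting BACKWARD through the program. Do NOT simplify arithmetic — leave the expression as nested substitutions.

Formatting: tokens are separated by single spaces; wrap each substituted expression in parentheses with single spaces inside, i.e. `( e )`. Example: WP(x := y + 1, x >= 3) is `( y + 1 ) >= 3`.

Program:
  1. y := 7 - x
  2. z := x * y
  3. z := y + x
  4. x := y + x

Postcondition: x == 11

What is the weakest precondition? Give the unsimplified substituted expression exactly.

post: x == 11
stmt 4: x := y + x  -- replace 1 occurrence(s) of x with (y + x)
  => ( y + x ) == 11
stmt 3: z := y + x  -- replace 0 occurrence(s) of z with (y + x)
  => ( y + x ) == 11
stmt 2: z := x * y  -- replace 0 occurrence(s) of z with (x * y)
  => ( y + x ) == 11
stmt 1: y := 7 - x  -- replace 1 occurrence(s) of y with (7 - x)
  => ( ( 7 - x ) + x ) == 11

Answer: ( ( 7 - x ) + x ) == 11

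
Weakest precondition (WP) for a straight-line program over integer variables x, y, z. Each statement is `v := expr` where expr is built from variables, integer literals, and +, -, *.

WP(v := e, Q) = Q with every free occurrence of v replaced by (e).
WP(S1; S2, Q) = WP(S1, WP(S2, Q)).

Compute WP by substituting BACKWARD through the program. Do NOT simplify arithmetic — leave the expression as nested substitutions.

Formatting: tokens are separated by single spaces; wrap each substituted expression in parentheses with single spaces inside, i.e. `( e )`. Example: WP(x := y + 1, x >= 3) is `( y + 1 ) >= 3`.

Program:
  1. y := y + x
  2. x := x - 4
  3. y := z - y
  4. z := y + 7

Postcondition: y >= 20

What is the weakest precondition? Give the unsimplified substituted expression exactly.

Answer: ( z - ( y + x ) ) >= 20

Derivation:
post: y >= 20
stmt 4: z := y + 7  -- replace 0 occurrence(s) of z with (y + 7)
  => y >= 20
stmt 3: y := z - y  -- replace 1 occurrence(s) of y with (z - y)
  => ( z - y ) >= 20
stmt 2: x := x - 4  -- replace 0 occurrence(s) of x with (x - 4)
  => ( z - y ) >= 20
stmt 1: y := y + x  -- replace 1 occurrence(s) of y with (y + x)
  => ( z - ( y + x ) ) >= 20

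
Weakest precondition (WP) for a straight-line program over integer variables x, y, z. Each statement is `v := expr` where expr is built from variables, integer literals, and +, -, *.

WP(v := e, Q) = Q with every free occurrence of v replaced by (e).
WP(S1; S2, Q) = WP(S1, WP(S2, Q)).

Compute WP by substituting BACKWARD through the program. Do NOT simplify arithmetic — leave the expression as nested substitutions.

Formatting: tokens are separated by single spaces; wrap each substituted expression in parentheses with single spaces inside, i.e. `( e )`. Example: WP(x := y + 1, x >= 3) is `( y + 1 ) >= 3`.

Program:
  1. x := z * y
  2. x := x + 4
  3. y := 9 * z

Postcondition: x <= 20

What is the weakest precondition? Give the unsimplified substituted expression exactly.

post: x <= 20
stmt 3: y := 9 * z  -- replace 0 occurrence(s) of y with (9 * z)
  => x <= 20
stmt 2: x := x + 4  -- replace 1 occurrence(s) of x with (x + 4)
  => ( x + 4 ) <= 20
stmt 1: x := z * y  -- replace 1 occurrence(s) of x with (z * y)
  => ( ( z * y ) + 4 ) <= 20

Answer: ( ( z * y ) + 4 ) <= 20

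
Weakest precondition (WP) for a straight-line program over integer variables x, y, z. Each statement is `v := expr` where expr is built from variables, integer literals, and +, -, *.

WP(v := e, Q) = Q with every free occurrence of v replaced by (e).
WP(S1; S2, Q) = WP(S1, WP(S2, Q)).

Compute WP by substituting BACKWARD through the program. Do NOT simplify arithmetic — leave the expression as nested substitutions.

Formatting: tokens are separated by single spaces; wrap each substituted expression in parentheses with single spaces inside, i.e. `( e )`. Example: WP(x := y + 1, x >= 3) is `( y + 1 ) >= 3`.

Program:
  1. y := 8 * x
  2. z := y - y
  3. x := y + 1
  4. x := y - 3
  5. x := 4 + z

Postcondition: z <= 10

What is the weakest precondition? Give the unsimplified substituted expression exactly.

post: z <= 10
stmt 5: x := 4 + z  -- replace 0 occurrence(s) of x with (4 + z)
  => z <= 10
stmt 4: x := y - 3  -- replace 0 occurrence(s) of x with (y - 3)
  => z <= 10
stmt 3: x := y + 1  -- replace 0 occurrence(s) of x with (y + 1)
  => z <= 10
stmt 2: z := y - y  -- replace 1 occurrence(s) of z with (y - y)
  => ( y - y ) <= 10
stmt 1: y := 8 * x  -- replace 2 occurrence(s) of y with (8 * x)
  => ( ( 8 * x ) - ( 8 * x ) ) <= 10

Answer: ( ( 8 * x ) - ( 8 * x ) ) <= 10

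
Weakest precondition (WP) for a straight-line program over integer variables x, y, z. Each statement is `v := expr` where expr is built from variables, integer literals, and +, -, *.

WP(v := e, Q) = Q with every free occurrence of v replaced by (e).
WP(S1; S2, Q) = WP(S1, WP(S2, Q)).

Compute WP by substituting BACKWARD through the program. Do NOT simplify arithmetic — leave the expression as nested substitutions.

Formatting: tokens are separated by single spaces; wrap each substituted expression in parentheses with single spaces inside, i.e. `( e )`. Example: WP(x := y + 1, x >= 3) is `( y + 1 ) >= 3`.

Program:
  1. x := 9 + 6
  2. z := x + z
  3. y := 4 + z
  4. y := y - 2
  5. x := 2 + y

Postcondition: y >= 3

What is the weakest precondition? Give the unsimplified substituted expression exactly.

Answer: ( ( 4 + ( ( 9 + 6 ) + z ) ) - 2 ) >= 3

Derivation:
post: y >= 3
stmt 5: x := 2 + y  -- replace 0 occurrence(s) of x with (2 + y)
  => y >= 3
stmt 4: y := y - 2  -- replace 1 occurrence(s) of y with (y - 2)
  => ( y - 2 ) >= 3
stmt 3: y := 4 + z  -- replace 1 occurrence(s) of y with (4 + z)
  => ( ( 4 + z ) - 2 ) >= 3
stmt 2: z := x + z  -- replace 1 occurrence(s) of z with (x + z)
  => ( ( 4 + ( x + z ) ) - 2 ) >= 3
stmt 1: x := 9 + 6  -- replace 1 occurrence(s) of x with (9 + 6)
  => ( ( 4 + ( ( 9 + 6 ) + z ) ) - 2 ) >= 3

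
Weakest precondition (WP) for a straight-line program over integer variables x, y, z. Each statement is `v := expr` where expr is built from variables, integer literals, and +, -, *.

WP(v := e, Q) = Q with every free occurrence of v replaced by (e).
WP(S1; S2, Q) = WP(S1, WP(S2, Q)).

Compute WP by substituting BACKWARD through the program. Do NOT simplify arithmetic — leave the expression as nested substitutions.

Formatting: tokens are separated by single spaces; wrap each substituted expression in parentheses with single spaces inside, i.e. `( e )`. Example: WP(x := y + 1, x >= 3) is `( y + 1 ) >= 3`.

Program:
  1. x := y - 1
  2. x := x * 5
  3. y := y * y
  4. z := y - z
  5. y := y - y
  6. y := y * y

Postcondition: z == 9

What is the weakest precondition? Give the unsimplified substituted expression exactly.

Answer: ( ( y * y ) - z ) == 9

Derivation:
post: z == 9
stmt 6: y := y * y  -- replace 0 occurrence(s) of y with (y * y)
  => z == 9
stmt 5: y := y - y  -- replace 0 occurrence(s) of y with (y - y)
  => z == 9
stmt 4: z := y - z  -- replace 1 occurrence(s) of z with (y - z)
  => ( y - z ) == 9
stmt 3: y := y * y  -- replace 1 occurrence(s) of y with (y * y)
  => ( ( y * y ) - z ) == 9
stmt 2: x := x * 5  -- replace 0 occurrence(s) of x with (x * 5)
  => ( ( y * y ) - z ) == 9
stmt 1: x := y - 1  -- replace 0 occurrence(s) of x with (y - 1)
  => ( ( y * y ) - z ) == 9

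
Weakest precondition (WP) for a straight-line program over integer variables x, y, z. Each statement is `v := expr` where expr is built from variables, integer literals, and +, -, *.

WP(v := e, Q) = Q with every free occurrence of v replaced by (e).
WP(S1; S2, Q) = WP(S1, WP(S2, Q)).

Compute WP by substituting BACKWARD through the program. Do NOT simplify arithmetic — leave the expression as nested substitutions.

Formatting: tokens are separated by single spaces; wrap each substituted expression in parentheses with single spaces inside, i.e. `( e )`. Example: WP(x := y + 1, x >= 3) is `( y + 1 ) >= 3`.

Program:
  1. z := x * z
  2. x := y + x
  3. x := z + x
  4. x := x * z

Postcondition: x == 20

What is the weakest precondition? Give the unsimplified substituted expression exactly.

post: x == 20
stmt 4: x := x * z  -- replace 1 occurrence(s) of x with (x * z)
  => ( x * z ) == 20
stmt 3: x := z + x  -- replace 1 occurrence(s) of x with (z + x)
  => ( ( z + x ) * z ) == 20
stmt 2: x := y + x  -- replace 1 occurrence(s) of x with (y + x)
  => ( ( z + ( y + x ) ) * z ) == 20
stmt 1: z := x * z  -- replace 2 occurrence(s) of z with (x * z)
  => ( ( ( x * z ) + ( y + x ) ) * ( x * z ) ) == 20

Answer: ( ( ( x * z ) + ( y + x ) ) * ( x * z ) ) == 20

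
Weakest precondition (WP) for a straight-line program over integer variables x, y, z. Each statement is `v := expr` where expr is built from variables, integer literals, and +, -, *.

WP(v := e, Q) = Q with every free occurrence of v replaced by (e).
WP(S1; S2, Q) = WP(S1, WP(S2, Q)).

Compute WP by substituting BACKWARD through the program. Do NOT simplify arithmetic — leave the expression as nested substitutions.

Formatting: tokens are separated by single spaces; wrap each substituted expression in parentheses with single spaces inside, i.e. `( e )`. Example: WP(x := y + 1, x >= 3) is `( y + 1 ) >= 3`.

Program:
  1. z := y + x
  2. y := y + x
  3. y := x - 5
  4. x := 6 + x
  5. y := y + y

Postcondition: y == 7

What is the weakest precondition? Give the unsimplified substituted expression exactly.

post: y == 7
stmt 5: y := y + y  -- replace 1 occurrence(s) of y with (y + y)
  => ( y + y ) == 7
stmt 4: x := 6 + x  -- replace 0 occurrence(s) of x with (6 + x)
  => ( y + y ) == 7
stmt 3: y := x - 5  -- replace 2 occurrence(s) of y with (x - 5)
  => ( ( x - 5 ) + ( x - 5 ) ) == 7
stmt 2: y := y + x  -- replace 0 occurrence(s) of y with (y + x)
  => ( ( x - 5 ) + ( x - 5 ) ) == 7
stmt 1: z := y + x  -- replace 0 occurrence(s) of z with (y + x)
  => ( ( x - 5 ) + ( x - 5 ) ) == 7

Answer: ( ( x - 5 ) + ( x - 5 ) ) == 7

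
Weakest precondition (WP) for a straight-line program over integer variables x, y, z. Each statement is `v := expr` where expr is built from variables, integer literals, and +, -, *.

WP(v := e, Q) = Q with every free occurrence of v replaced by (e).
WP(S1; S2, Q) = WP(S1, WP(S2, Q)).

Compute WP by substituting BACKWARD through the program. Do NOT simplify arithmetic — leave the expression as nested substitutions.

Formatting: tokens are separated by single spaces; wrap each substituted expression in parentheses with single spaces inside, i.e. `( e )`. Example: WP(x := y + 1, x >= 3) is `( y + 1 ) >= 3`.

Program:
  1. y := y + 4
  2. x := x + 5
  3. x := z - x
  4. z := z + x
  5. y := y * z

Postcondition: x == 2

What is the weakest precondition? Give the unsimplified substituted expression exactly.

post: x == 2
stmt 5: y := y * z  -- replace 0 occurrence(s) of y with (y * z)
  => x == 2
stmt 4: z := z + x  -- replace 0 occurrence(s) of z with (z + x)
  => x == 2
stmt 3: x := z - x  -- replace 1 occurrence(s) of x with (z - x)
  => ( z - x ) == 2
stmt 2: x := x + 5  -- replace 1 occurrence(s) of x with (x + 5)
  => ( z - ( x + 5 ) ) == 2
stmt 1: y := y + 4  -- replace 0 occurrence(s) of y with (y + 4)
  => ( z - ( x + 5 ) ) == 2

Answer: ( z - ( x + 5 ) ) == 2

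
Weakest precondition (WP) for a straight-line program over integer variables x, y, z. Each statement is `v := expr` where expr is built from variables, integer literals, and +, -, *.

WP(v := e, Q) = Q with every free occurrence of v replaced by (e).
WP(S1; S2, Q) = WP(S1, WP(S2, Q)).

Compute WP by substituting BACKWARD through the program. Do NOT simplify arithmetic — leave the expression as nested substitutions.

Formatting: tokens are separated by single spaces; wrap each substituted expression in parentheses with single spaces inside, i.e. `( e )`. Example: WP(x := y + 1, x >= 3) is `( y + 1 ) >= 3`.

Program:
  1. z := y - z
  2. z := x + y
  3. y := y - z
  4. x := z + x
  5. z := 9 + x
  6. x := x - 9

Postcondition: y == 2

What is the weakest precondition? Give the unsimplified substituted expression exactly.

post: y == 2
stmt 6: x := x - 9  -- replace 0 occurrence(s) of x with (x - 9)
  => y == 2
stmt 5: z := 9 + x  -- replace 0 occurrence(s) of z with (9 + x)
  => y == 2
stmt 4: x := z + x  -- replace 0 occurrence(s) of x with (z + x)
  => y == 2
stmt 3: y := y - z  -- replace 1 occurrence(s) of y with (y - z)
  => ( y - z ) == 2
stmt 2: z := x + y  -- replace 1 occurrence(s) of z with (x + y)
  => ( y - ( x + y ) ) == 2
stmt 1: z := y - z  -- replace 0 occurrence(s) of z with (y - z)
  => ( y - ( x + y ) ) == 2

Answer: ( y - ( x + y ) ) == 2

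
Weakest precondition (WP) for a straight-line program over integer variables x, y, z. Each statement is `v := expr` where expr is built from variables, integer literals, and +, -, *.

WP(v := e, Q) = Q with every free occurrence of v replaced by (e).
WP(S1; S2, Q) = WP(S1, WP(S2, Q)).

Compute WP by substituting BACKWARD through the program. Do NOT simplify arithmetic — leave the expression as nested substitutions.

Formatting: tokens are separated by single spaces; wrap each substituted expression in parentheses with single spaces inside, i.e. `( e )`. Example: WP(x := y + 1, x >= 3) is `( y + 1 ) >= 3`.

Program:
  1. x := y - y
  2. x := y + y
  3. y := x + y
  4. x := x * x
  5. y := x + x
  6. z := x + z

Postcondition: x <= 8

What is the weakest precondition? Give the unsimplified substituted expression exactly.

post: x <= 8
stmt 6: z := x + z  -- replace 0 occurrence(s) of z with (x + z)
  => x <= 8
stmt 5: y := x + x  -- replace 0 occurrence(s) of y with (x + x)
  => x <= 8
stmt 4: x := x * x  -- replace 1 occurrence(s) of x with (x * x)
  => ( x * x ) <= 8
stmt 3: y := x + y  -- replace 0 occurrence(s) of y with (x + y)
  => ( x * x ) <= 8
stmt 2: x := y + y  -- replace 2 occurrence(s) of x with (y + y)
  => ( ( y + y ) * ( y + y ) ) <= 8
stmt 1: x := y - y  -- replace 0 occurrence(s) of x with (y - y)
  => ( ( y + y ) * ( y + y ) ) <= 8

Answer: ( ( y + y ) * ( y + y ) ) <= 8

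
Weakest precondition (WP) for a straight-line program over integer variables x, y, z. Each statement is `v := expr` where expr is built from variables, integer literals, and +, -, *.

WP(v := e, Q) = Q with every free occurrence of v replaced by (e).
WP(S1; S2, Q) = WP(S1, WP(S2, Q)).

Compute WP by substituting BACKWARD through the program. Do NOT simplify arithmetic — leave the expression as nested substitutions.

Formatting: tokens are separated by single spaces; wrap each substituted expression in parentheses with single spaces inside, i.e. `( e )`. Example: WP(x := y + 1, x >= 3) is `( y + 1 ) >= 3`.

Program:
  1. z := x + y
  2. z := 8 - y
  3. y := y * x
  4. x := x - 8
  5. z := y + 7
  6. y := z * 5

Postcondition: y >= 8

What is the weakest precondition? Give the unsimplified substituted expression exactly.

Answer: ( ( ( y * x ) + 7 ) * 5 ) >= 8

Derivation:
post: y >= 8
stmt 6: y := z * 5  -- replace 1 occurrence(s) of y with (z * 5)
  => ( z * 5 ) >= 8
stmt 5: z := y + 7  -- replace 1 occurrence(s) of z with (y + 7)
  => ( ( y + 7 ) * 5 ) >= 8
stmt 4: x := x - 8  -- replace 0 occurrence(s) of x with (x - 8)
  => ( ( y + 7 ) * 5 ) >= 8
stmt 3: y := y * x  -- replace 1 occurrence(s) of y with (y * x)
  => ( ( ( y * x ) + 7 ) * 5 ) >= 8
stmt 2: z := 8 - y  -- replace 0 occurrence(s) of z with (8 - y)
  => ( ( ( y * x ) + 7 ) * 5 ) >= 8
stmt 1: z := x + y  -- replace 0 occurrence(s) of z with (x + y)
  => ( ( ( y * x ) + 7 ) * 5 ) >= 8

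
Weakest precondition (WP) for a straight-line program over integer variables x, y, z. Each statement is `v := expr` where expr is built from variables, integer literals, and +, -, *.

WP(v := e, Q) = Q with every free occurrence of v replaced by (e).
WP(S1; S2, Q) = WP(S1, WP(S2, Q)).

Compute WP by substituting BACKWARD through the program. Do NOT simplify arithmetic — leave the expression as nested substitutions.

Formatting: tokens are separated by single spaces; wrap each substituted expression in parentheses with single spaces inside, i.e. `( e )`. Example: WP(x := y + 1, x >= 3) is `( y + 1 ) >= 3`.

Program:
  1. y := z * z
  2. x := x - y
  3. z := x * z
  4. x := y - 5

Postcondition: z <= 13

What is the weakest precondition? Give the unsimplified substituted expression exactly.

Answer: ( ( x - ( z * z ) ) * z ) <= 13

Derivation:
post: z <= 13
stmt 4: x := y - 5  -- replace 0 occurrence(s) of x with (y - 5)
  => z <= 13
stmt 3: z := x * z  -- replace 1 occurrence(s) of z with (x * z)
  => ( x * z ) <= 13
stmt 2: x := x - y  -- replace 1 occurrence(s) of x with (x - y)
  => ( ( x - y ) * z ) <= 13
stmt 1: y := z * z  -- replace 1 occurrence(s) of y with (z * z)
  => ( ( x - ( z * z ) ) * z ) <= 13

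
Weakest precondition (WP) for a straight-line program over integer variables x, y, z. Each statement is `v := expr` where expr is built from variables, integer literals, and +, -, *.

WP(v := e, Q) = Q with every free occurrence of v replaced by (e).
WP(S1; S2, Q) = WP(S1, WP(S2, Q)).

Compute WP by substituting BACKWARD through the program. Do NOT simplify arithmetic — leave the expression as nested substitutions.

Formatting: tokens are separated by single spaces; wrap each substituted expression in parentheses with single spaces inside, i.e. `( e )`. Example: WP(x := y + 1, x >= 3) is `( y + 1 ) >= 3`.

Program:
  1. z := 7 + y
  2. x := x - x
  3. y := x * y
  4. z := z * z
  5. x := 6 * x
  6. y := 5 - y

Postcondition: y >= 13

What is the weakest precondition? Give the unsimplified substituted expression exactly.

post: y >= 13
stmt 6: y := 5 - y  -- replace 1 occurrence(s) of y with (5 - y)
  => ( 5 - y ) >= 13
stmt 5: x := 6 * x  -- replace 0 occurrence(s) of x with (6 * x)
  => ( 5 - y ) >= 13
stmt 4: z := z * z  -- replace 0 occurrence(s) of z with (z * z)
  => ( 5 - y ) >= 13
stmt 3: y := x * y  -- replace 1 occurrence(s) of y with (x * y)
  => ( 5 - ( x * y ) ) >= 13
stmt 2: x := x - x  -- replace 1 occurrence(s) of x with (x - x)
  => ( 5 - ( ( x - x ) * y ) ) >= 13
stmt 1: z := 7 + y  -- replace 0 occurrence(s) of z with (7 + y)
  => ( 5 - ( ( x - x ) * y ) ) >= 13

Answer: ( 5 - ( ( x - x ) * y ) ) >= 13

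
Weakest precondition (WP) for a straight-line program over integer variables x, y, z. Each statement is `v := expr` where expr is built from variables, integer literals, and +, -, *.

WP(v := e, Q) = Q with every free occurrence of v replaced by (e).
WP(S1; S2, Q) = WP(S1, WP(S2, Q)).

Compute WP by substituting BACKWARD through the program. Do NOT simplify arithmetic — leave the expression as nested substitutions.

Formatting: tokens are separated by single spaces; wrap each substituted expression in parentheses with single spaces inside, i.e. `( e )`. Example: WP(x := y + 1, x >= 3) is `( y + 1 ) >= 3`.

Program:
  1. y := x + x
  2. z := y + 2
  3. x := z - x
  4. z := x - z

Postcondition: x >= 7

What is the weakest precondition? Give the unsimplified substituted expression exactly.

Answer: ( ( ( x + x ) + 2 ) - x ) >= 7

Derivation:
post: x >= 7
stmt 4: z := x - z  -- replace 0 occurrence(s) of z with (x - z)
  => x >= 7
stmt 3: x := z - x  -- replace 1 occurrence(s) of x with (z - x)
  => ( z - x ) >= 7
stmt 2: z := y + 2  -- replace 1 occurrence(s) of z with (y + 2)
  => ( ( y + 2 ) - x ) >= 7
stmt 1: y := x + x  -- replace 1 occurrence(s) of y with (x + x)
  => ( ( ( x + x ) + 2 ) - x ) >= 7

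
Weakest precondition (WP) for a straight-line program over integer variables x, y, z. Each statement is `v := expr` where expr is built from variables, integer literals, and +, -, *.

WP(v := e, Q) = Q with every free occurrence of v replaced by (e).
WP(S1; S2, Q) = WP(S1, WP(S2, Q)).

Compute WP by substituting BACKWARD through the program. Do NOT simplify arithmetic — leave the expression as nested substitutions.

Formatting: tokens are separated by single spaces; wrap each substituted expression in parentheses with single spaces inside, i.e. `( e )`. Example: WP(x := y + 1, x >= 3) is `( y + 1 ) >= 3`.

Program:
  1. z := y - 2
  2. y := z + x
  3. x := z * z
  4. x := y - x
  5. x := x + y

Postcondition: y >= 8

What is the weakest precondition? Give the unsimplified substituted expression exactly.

Answer: ( ( y - 2 ) + x ) >= 8

Derivation:
post: y >= 8
stmt 5: x := x + y  -- replace 0 occurrence(s) of x with (x + y)
  => y >= 8
stmt 4: x := y - x  -- replace 0 occurrence(s) of x with (y - x)
  => y >= 8
stmt 3: x := z * z  -- replace 0 occurrence(s) of x with (z * z)
  => y >= 8
stmt 2: y := z + x  -- replace 1 occurrence(s) of y with (z + x)
  => ( z + x ) >= 8
stmt 1: z := y - 2  -- replace 1 occurrence(s) of z with (y - 2)
  => ( ( y - 2 ) + x ) >= 8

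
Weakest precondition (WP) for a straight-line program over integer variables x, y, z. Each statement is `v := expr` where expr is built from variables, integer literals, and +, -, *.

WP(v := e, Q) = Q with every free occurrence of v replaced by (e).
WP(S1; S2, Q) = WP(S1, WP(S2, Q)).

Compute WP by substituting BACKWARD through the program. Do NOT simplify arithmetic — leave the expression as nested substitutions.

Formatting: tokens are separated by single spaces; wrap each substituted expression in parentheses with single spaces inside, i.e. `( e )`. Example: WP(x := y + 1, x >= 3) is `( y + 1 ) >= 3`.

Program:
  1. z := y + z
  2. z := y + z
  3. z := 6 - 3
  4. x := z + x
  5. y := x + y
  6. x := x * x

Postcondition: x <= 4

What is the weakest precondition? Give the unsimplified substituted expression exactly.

Answer: ( ( ( 6 - 3 ) + x ) * ( ( 6 - 3 ) + x ) ) <= 4

Derivation:
post: x <= 4
stmt 6: x := x * x  -- replace 1 occurrence(s) of x with (x * x)
  => ( x * x ) <= 4
stmt 5: y := x + y  -- replace 0 occurrence(s) of y with (x + y)
  => ( x * x ) <= 4
stmt 4: x := z + x  -- replace 2 occurrence(s) of x with (z + x)
  => ( ( z + x ) * ( z + x ) ) <= 4
stmt 3: z := 6 - 3  -- replace 2 occurrence(s) of z with (6 - 3)
  => ( ( ( 6 - 3 ) + x ) * ( ( 6 - 3 ) + x ) ) <= 4
stmt 2: z := y + z  -- replace 0 occurrence(s) of z with (y + z)
  => ( ( ( 6 - 3 ) + x ) * ( ( 6 - 3 ) + x ) ) <= 4
stmt 1: z := y + z  -- replace 0 occurrence(s) of z with (y + z)
  => ( ( ( 6 - 3 ) + x ) * ( ( 6 - 3 ) + x ) ) <= 4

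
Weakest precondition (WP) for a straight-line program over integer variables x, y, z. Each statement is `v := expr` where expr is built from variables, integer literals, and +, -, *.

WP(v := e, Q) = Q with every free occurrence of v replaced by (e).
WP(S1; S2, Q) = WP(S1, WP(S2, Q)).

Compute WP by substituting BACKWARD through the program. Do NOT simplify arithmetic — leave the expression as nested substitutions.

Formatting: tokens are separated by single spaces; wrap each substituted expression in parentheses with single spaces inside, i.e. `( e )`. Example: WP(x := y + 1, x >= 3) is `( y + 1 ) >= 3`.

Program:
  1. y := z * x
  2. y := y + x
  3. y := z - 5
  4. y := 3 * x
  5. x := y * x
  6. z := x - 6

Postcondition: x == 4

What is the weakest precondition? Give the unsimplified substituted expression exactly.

Answer: ( ( 3 * x ) * x ) == 4

Derivation:
post: x == 4
stmt 6: z := x - 6  -- replace 0 occurrence(s) of z with (x - 6)
  => x == 4
stmt 5: x := y * x  -- replace 1 occurrence(s) of x with (y * x)
  => ( y * x ) == 4
stmt 4: y := 3 * x  -- replace 1 occurrence(s) of y with (3 * x)
  => ( ( 3 * x ) * x ) == 4
stmt 3: y := z - 5  -- replace 0 occurrence(s) of y with (z - 5)
  => ( ( 3 * x ) * x ) == 4
stmt 2: y := y + x  -- replace 0 occurrence(s) of y with (y + x)
  => ( ( 3 * x ) * x ) == 4
stmt 1: y := z * x  -- replace 0 occurrence(s) of y with (z * x)
  => ( ( 3 * x ) * x ) == 4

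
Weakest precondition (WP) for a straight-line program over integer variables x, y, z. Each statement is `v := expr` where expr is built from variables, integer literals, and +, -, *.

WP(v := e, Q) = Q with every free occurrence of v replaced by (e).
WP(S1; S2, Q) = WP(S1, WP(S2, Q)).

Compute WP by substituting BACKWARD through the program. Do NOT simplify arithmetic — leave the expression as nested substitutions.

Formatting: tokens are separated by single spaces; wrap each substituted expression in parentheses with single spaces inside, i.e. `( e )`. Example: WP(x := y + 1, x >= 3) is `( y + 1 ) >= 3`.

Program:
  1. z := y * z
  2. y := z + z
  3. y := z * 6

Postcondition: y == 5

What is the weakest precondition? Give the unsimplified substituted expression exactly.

post: y == 5
stmt 3: y := z * 6  -- replace 1 occurrence(s) of y with (z * 6)
  => ( z * 6 ) == 5
stmt 2: y := z + z  -- replace 0 occurrence(s) of y with (z + z)
  => ( z * 6 ) == 5
stmt 1: z := y * z  -- replace 1 occurrence(s) of z with (y * z)
  => ( ( y * z ) * 6 ) == 5

Answer: ( ( y * z ) * 6 ) == 5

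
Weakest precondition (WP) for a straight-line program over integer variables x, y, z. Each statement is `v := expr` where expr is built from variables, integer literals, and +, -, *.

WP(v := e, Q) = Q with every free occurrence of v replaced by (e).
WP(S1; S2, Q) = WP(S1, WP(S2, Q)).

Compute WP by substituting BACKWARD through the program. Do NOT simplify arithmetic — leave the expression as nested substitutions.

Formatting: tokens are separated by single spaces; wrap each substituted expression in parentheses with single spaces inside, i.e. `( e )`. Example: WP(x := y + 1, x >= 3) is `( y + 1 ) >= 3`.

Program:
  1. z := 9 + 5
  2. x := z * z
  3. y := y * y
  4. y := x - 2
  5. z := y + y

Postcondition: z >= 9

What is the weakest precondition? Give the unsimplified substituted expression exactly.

Answer: ( ( ( ( 9 + 5 ) * ( 9 + 5 ) ) - 2 ) + ( ( ( 9 + 5 ) * ( 9 + 5 ) ) - 2 ) ) >= 9

Derivation:
post: z >= 9
stmt 5: z := y + y  -- replace 1 occurrence(s) of z with (y + y)
  => ( y + y ) >= 9
stmt 4: y := x - 2  -- replace 2 occurrence(s) of y with (x - 2)
  => ( ( x - 2 ) + ( x - 2 ) ) >= 9
stmt 3: y := y * y  -- replace 0 occurrence(s) of y with (y * y)
  => ( ( x - 2 ) + ( x - 2 ) ) >= 9
stmt 2: x := z * z  -- replace 2 occurrence(s) of x with (z * z)
  => ( ( ( z * z ) - 2 ) + ( ( z * z ) - 2 ) ) >= 9
stmt 1: z := 9 + 5  -- replace 4 occurrence(s) of z with (9 + 5)
  => ( ( ( ( 9 + 5 ) * ( 9 + 5 ) ) - 2 ) + ( ( ( 9 + 5 ) * ( 9 + 5 ) ) - 2 ) ) >= 9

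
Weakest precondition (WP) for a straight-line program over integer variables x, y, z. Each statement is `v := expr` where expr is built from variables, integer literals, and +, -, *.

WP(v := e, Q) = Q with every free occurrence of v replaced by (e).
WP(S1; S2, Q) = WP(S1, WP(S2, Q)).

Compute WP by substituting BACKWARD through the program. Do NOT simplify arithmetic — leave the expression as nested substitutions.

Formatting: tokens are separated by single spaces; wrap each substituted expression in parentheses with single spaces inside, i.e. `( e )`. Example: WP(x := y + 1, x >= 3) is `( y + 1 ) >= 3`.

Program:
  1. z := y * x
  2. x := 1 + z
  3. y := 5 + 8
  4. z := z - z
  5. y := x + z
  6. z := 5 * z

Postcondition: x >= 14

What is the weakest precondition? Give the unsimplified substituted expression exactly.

post: x >= 14
stmt 6: z := 5 * z  -- replace 0 occurrence(s) of z with (5 * z)
  => x >= 14
stmt 5: y := x + z  -- replace 0 occurrence(s) of y with (x + z)
  => x >= 14
stmt 4: z := z - z  -- replace 0 occurrence(s) of z with (z - z)
  => x >= 14
stmt 3: y := 5 + 8  -- replace 0 occurrence(s) of y with (5 + 8)
  => x >= 14
stmt 2: x := 1 + z  -- replace 1 occurrence(s) of x with (1 + z)
  => ( 1 + z ) >= 14
stmt 1: z := y * x  -- replace 1 occurrence(s) of z with (y * x)
  => ( 1 + ( y * x ) ) >= 14

Answer: ( 1 + ( y * x ) ) >= 14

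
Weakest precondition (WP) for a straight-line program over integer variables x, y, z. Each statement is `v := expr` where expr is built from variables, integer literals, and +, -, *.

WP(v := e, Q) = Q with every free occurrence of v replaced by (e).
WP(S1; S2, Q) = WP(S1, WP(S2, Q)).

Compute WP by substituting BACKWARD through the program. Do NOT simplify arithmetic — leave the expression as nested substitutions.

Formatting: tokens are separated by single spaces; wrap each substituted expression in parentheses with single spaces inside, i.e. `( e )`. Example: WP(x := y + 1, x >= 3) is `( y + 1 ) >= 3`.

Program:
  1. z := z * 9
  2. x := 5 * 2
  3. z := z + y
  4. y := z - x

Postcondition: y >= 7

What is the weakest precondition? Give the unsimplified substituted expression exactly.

post: y >= 7
stmt 4: y := z - x  -- replace 1 occurrence(s) of y with (z - x)
  => ( z - x ) >= 7
stmt 3: z := z + y  -- replace 1 occurrence(s) of z with (z + y)
  => ( ( z + y ) - x ) >= 7
stmt 2: x := 5 * 2  -- replace 1 occurrence(s) of x with (5 * 2)
  => ( ( z + y ) - ( 5 * 2 ) ) >= 7
stmt 1: z := z * 9  -- replace 1 occurrence(s) of z with (z * 9)
  => ( ( ( z * 9 ) + y ) - ( 5 * 2 ) ) >= 7

Answer: ( ( ( z * 9 ) + y ) - ( 5 * 2 ) ) >= 7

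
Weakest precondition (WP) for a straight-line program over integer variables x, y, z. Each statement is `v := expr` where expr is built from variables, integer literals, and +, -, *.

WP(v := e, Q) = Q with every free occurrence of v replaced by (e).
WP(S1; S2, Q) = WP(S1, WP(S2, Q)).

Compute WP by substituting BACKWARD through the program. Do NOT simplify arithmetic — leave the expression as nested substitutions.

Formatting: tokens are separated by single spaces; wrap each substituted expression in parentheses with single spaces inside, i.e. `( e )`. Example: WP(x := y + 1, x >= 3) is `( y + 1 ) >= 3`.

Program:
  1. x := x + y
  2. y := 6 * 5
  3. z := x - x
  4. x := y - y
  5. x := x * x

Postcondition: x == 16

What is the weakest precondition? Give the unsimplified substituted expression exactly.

post: x == 16
stmt 5: x := x * x  -- replace 1 occurrence(s) of x with (x * x)
  => ( x * x ) == 16
stmt 4: x := y - y  -- replace 2 occurrence(s) of x with (y - y)
  => ( ( y - y ) * ( y - y ) ) == 16
stmt 3: z := x - x  -- replace 0 occurrence(s) of z with (x - x)
  => ( ( y - y ) * ( y - y ) ) == 16
stmt 2: y := 6 * 5  -- replace 4 occurrence(s) of y with (6 * 5)
  => ( ( ( 6 * 5 ) - ( 6 * 5 ) ) * ( ( 6 * 5 ) - ( 6 * 5 ) ) ) == 16
stmt 1: x := x + y  -- replace 0 occurrence(s) of x with (x + y)
  => ( ( ( 6 * 5 ) - ( 6 * 5 ) ) * ( ( 6 * 5 ) - ( 6 * 5 ) ) ) == 16

Answer: ( ( ( 6 * 5 ) - ( 6 * 5 ) ) * ( ( 6 * 5 ) - ( 6 * 5 ) ) ) == 16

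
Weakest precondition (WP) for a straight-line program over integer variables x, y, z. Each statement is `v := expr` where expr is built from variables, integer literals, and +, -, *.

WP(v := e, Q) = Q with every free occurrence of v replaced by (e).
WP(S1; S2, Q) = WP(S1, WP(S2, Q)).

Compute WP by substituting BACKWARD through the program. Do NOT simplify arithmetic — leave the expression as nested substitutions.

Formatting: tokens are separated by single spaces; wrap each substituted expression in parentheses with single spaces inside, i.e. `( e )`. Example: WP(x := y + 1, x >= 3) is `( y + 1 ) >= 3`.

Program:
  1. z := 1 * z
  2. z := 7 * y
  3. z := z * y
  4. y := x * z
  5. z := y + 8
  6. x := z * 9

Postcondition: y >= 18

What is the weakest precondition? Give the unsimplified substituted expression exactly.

Answer: ( x * ( ( 7 * y ) * y ) ) >= 18

Derivation:
post: y >= 18
stmt 6: x := z * 9  -- replace 0 occurrence(s) of x with (z * 9)
  => y >= 18
stmt 5: z := y + 8  -- replace 0 occurrence(s) of z with (y + 8)
  => y >= 18
stmt 4: y := x * z  -- replace 1 occurrence(s) of y with (x * z)
  => ( x * z ) >= 18
stmt 3: z := z * y  -- replace 1 occurrence(s) of z with (z * y)
  => ( x * ( z * y ) ) >= 18
stmt 2: z := 7 * y  -- replace 1 occurrence(s) of z with (7 * y)
  => ( x * ( ( 7 * y ) * y ) ) >= 18
stmt 1: z := 1 * z  -- replace 0 occurrence(s) of z with (1 * z)
  => ( x * ( ( 7 * y ) * y ) ) >= 18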